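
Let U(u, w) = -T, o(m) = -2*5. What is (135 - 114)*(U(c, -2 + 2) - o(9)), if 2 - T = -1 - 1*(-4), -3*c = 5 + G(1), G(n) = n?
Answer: 231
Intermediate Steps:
o(m) = -10
c = -2 (c = -(5 + 1)/3 = -⅓*6 = -2)
T = -1 (T = 2 - (-1 - 1*(-4)) = 2 - (-1 + 4) = 2 - 1*3 = 2 - 3 = -1)
U(u, w) = 1 (U(u, w) = -1*(-1) = 1)
(135 - 114)*(U(c, -2 + 2) - o(9)) = (135 - 114)*(1 - 1*(-10)) = 21*(1 + 10) = 21*11 = 231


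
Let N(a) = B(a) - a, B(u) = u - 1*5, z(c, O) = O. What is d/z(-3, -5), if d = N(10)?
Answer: 1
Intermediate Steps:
B(u) = -5 + u (B(u) = u - 5 = -5 + u)
N(a) = -5 (N(a) = (-5 + a) - a = -5)
d = -5
d/z(-3, -5) = -5/(-5) = -1/5*(-5) = 1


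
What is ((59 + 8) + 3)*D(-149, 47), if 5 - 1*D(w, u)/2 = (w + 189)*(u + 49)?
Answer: -536900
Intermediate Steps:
D(w, u) = 10 - 2*(49 + u)*(189 + w) (D(w, u) = 10 - 2*(w + 189)*(u + 49) = 10 - 2*(189 + w)*(49 + u) = 10 - 2*(49 + u)*(189 + w))
((59 + 8) + 3)*D(-149, 47) = ((59 + 8) + 3)*(-18512 - 378*47 - 98*(-149) - 2*47*(-149)) = (67 + 3)*(-18512 - 17766 + 14602 + 14006) = 70*(-7670) = -536900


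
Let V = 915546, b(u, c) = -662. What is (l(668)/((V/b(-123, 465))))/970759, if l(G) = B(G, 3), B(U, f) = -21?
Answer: 7/447519899 ≈ 1.5642e-8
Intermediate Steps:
l(G) = -21
(l(668)/((V/b(-123, 465))))/970759 = -21/(915546/(-662))/970759 = -21/(915546*(-1/662))*(1/970759) = -21/(-1383)*(1/970759) = -21*(-1/1383)*(1/970759) = (7/461)*(1/970759) = 7/447519899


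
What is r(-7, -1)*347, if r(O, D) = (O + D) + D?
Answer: -3123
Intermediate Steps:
r(O, D) = O + 2*D (r(O, D) = (D + O) + D = O + 2*D)
r(-7, -1)*347 = (-7 + 2*(-1))*347 = (-7 - 2)*347 = -9*347 = -3123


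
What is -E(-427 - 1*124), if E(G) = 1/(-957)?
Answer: 1/957 ≈ 0.0010449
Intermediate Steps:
E(G) = -1/957
-E(-427 - 1*124) = -1*(-1/957) = 1/957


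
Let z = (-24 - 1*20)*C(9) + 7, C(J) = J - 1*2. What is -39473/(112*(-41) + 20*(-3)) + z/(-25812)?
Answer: 63767333/7504839 ≈ 8.4968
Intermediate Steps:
C(J) = -2 + J (C(J) = J - 2 = -2 + J)
z = -301 (z = (-24 - 1*20)*(-2 + 9) + 7 = (-24 - 20)*7 + 7 = -44*7 + 7 = -308 + 7 = -301)
-39473/(112*(-41) + 20*(-3)) + z/(-25812) = -39473/(112*(-41) + 20*(-3)) - 301/(-25812) = -39473/(-4592 - 60) - 301*(-1/25812) = -39473/(-4652) + 301/25812 = -39473*(-1/4652) + 301/25812 = 39473/4652 + 301/25812 = 63767333/7504839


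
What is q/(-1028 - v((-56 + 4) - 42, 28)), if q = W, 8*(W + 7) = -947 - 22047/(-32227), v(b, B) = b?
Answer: 16150817/120400072 ≈ 0.13414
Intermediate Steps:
W = -16150817/128908 (W = -7 + (-947 - 22047/(-32227))/8 = -7 + (-947 - 22047*(-1/32227))/8 = -7 + (-947 + 22047/32227)/8 = -7 + (⅛)*(-30496922/32227) = -7 - 15248461/128908 = -16150817/128908 ≈ -125.29)
q = -16150817/128908 ≈ -125.29
q/(-1028 - v((-56 + 4) - 42, 28)) = -16150817/(128908*(-1028 - ((-56 + 4) - 42))) = -16150817/(128908*(-1028 - (-52 - 42))) = -16150817/(128908*(-1028 - 1*(-94))) = -16150817/(128908*(-1028 + 94)) = -16150817/128908/(-934) = -16150817/128908*(-1/934) = 16150817/120400072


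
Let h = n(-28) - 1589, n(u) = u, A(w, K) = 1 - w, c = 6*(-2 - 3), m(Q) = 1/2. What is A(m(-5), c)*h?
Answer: -1617/2 ≈ -808.50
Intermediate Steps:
m(Q) = 1/2
c = -30 (c = 6*(-5) = -30)
h = -1617 (h = -28 - 1589 = -1617)
A(m(-5), c)*h = (1 - 1*1/2)*(-1617) = (1 - 1/2)*(-1617) = (1/2)*(-1617) = -1617/2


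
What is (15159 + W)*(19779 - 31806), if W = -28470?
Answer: 160091397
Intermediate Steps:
(15159 + W)*(19779 - 31806) = (15159 - 28470)*(19779 - 31806) = -13311*(-12027) = 160091397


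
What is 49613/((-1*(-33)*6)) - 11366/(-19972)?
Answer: 124140163/494307 ≈ 251.14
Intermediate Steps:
49613/((-1*(-33)*6)) - 11366/(-19972) = 49613/((33*6)) - 11366*(-1/19972) = 49613/198 + 5683/9986 = 124140163/494307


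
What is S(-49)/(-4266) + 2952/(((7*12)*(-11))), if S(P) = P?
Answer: -1045663/328482 ≈ -3.1833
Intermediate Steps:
S(-49)/(-4266) + 2952/(((7*12)*(-11))) = -49/(-4266) + 2952/(((7*12)*(-11))) = -49*(-1/4266) + 2952/((84*(-11))) = 49/4266 + 2952/(-924) = 49/4266 + 2952*(-1/924) = 49/4266 - 246/77 = -1045663/328482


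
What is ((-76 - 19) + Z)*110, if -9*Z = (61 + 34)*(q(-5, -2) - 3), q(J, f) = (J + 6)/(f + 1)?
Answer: -52250/9 ≈ -5805.6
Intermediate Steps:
q(J, f) = (6 + J)/(1 + f)
Z = 380/9 (Z = -(61 + 34)*((6 - 5)/(1 - 2) - 3)/9 = -95*(1/(-1) - 3)/9 = -95*(-1*1 - 3)/9 = -95*(-1 - 3)/9 = -95*(-4)/9 = -⅑*(-380) = 380/9 ≈ 42.222)
((-76 - 19) + Z)*110 = ((-76 - 19) + 380/9)*110 = (-95 + 380/9)*110 = -475/9*110 = -52250/9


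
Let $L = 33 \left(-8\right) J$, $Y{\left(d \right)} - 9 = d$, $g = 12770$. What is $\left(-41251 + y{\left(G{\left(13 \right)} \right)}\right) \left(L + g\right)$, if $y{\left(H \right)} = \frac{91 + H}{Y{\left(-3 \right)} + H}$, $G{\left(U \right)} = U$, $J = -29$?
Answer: $- \frac{16007141290}{19} \approx -8.4248 \cdot 10^{8}$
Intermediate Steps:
$Y{\left(d \right)} = 9 + d$
$y{\left(H \right)} = \frac{91 + H}{6 + H}$ ($y{\left(H \right)} = \frac{91 + H}{\left(9 - 3\right) + H} = \frac{91 + H}{6 + H}$)
$L = 7656$ ($L = 33 \left(-8\right) \left(-29\right) = \left(-264\right) \left(-29\right) = 7656$)
$\left(-41251 + y{\left(G{\left(13 \right)} \right)}\right) \left(L + g\right) = \left(-41251 + \frac{91 + 13}{6 + 13}\right) \left(7656 + 12770\right) = \left(-41251 + \frac{1}{19} \cdot 104\right) 20426 = \left(-41251 + \frac{104}{19}\right) 20426 = \left(- \frac{783665}{19}\right) 20426 = - \frac{16007141290}{19}$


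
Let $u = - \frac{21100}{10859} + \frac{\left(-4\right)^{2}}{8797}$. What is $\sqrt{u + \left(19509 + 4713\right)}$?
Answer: $\frac{5 \sqrt{8840646665170774202}}{95526623} \approx 155.63$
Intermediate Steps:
$u = - \frac{185442956}{95526623}$ ($u = \left(-21100\right) \frac{1}{10859} + 16 \cdot \frac{1}{8797} = - \frac{21100}{10859} + \frac{16}{8797} = - \frac{185442956}{95526623} \approx -1.9413$)
$\sqrt{u + \left(19509 + 4713\right)} = \sqrt{- \frac{185442956}{95526623} + \left(19509 + 4713\right)} = \sqrt{- \frac{185442956}{95526623} + 24222} = \sqrt{\frac{2313660419350}{95526623}} = \frac{5 \sqrt{8840646665170774202}}{95526623}$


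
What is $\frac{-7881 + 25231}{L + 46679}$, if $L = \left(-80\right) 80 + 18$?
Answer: $\frac{17350}{40297} \approx 0.43055$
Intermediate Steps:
$L = -6382$ ($L = -6400 + 18 = -6382$)
$\frac{-7881 + 25231}{L + 46679} = \frac{-7881 + 25231}{-6382 + 46679} = \frac{17350}{40297}$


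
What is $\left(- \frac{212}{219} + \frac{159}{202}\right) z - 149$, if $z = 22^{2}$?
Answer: $- \frac{5232457}{22119} \approx -236.56$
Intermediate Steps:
$z = 484$
$\left(- \frac{212}{219} + \frac{159}{202}\right) z - 149 = \left(- \frac{212}{219} + \frac{159}{202}\right) 484 - 149 = \left(- \frac{8003}{44238}\right) 484 - 149 = - \frac{1936726}{22119} - 149 = - \frac{5232457}{22119}$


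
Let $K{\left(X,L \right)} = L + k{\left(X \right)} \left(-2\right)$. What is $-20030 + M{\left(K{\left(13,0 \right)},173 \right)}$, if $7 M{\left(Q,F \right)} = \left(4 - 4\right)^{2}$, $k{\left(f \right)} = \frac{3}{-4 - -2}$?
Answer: $-20030$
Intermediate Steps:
$k{\left(f \right)} = - \frac{3}{2}$ ($k{\left(f \right)} = \frac{3}{-4 + 2} = \frac{3}{-2} = 3 \left(- \frac{1}{2}\right) = - \frac{3}{2}$)
$K{\left(X,L \right)} = 3 + L$ ($K{\left(X,L \right)} = L - -3 = L + 3 = 3 + L$)
$M{\left(Q,F \right)} = 0$ ($M{\left(Q,F \right)} = \frac{\left(4 - 4\right)^{2}}{7} = \frac{0^{2}}{7} = \frac{1}{7} \cdot 0 = 0$)
$-20030 + M{\left(K{\left(13,0 \right)},173 \right)} = -20030 + 0 = -20030$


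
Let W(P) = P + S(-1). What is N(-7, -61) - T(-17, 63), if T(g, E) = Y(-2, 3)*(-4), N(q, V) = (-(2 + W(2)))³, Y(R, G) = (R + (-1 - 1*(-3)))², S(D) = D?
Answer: -27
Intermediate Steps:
Y(R, G) = (2 + R)² (Y(R, G) = (R + (-1 + 3))² = (R + 2)² = (2 + R)²)
W(P) = -1 + P (W(P) = P - 1 = -1 + P)
N(q, V) = -27 (N(q, V) = (-(2 + (-1 + 2)))³ = (-(2 + 1))³ = (-1*3)³ = (-3)³ = -27)
T(g, E) = 0 (T(g, E) = (2 - 2)²*(-4) = 0²*(-4) = 0*(-4) = 0)
N(-7, -61) - T(-17, 63) = -27 - 1*0 = -27 + 0 = -27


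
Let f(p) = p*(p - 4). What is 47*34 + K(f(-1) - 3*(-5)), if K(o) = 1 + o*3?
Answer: 1659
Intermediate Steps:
f(p) = p*(-4 + p)
K(o) = 1 + 3*o
47*34 + K(f(-1) - 3*(-5)) = 47*34 + (1 + 3*(-(-4 - 1) - 3*(-5))) = 1598 + (1 + 3*(-1*(-5) + 15)) = 1598 + (1 + 3*(5 + 15)) = 1598 + (1 + 3*20) = 1598 + (1 + 60) = 1598 + 61 = 1659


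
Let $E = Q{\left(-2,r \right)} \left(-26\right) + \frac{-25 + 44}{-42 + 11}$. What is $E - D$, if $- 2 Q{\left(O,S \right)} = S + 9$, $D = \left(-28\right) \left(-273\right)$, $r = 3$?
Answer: $- \frac{232147}{31} \approx -7488.6$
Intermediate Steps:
$D = 7644$
$Q{\left(O,S \right)} = - \frac{9}{2} - \frac{S}{2}$ ($Q{\left(O,S \right)} = - \frac{S + 9}{2} = - \frac{9 + S}{2} = - \frac{9}{2} - \frac{S}{2}$)
$E = \frac{4817}{31}$ ($E = \left(- \frac{9}{2} - \frac{3}{2}\right) \left(-26\right) + \frac{-25 + 44}{-42 + 11} = \left(- \frac{9}{2} - \frac{3}{2}\right) \left(-26\right) + \frac{19}{-31} = \left(-6\right) \left(-26\right) + 19 \left(- \frac{1}{31}\right) = 156 - \frac{19}{31} = \frac{4817}{31} \approx 155.39$)
$E - D = \frac{4817}{31} - 7644 = - \frac{232147}{31}$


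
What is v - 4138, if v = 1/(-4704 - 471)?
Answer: -21414151/5175 ≈ -4138.0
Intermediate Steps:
v = -1/5175 (v = 1/(-5175) = -1/5175 ≈ -0.00019324)
v - 4138 = -1/5175 - 4138 = -21414151/5175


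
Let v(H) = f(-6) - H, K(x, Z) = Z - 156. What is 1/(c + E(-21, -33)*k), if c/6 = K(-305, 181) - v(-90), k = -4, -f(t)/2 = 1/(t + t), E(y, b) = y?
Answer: -1/307 ≈ -0.0032573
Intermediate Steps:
K(x, Z) = -156 + Z
f(t) = -1/t (f(t) = -2/(t + t) = -2*1/(2*t) = -1/t)
v(H) = 1/6 - H (v(H) = -1/(-6) - H = -1*(-1/6) - H = 1/6 - H)
c = -391 (c = 6*((-156 + 181) - (1/6 - 1*(-90))) = 6*(25 - (1/6 + 90)) = 6*(25 - 1*541/6) = 6*(25 - 541/6) = 6*(-391/6) = -391)
1/(c + E(-21, -33)*k) = 1/(-391 - 21*(-4)) = 1/(-391 + 84) = 1/(-307) = -1/307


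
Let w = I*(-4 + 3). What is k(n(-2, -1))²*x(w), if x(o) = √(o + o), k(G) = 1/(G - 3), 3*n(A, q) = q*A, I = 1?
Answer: 9*I*√2/49 ≈ 0.25975*I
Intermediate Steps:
n(A, q) = A*q/3 (n(A, q) = (q*A)/3 = (A*q)/3 = A*q/3)
k(G) = 1/(-3 + G)
w = -1 (w = 1*(-4 + 3) = 1*(-1) = -1)
x(o) = √2*√o (x(o) = √(2*o) = √2*√o)
k(n(-2, -1))²*x(w) = (1/(-3 + (⅓)*(-2)*(-1)))²*(√2*√(-1)) = (1/(-3 + ⅔))²*(√2*I) = (1/(-7/3))²*(I*√2) = (-3/7)²*(I*√2) = 9*(I*√2)/49 = 9*I*√2/49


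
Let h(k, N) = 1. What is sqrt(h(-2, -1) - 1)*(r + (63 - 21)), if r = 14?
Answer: 0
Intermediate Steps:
sqrt(h(-2, -1) - 1)*(r + (63 - 21)) = sqrt(1 - 1)*(14 + (63 - 21)) = sqrt(0)*(14 + 42) = 0*56 = 0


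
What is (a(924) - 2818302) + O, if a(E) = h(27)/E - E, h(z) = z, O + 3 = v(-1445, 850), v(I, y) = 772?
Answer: -868084747/308 ≈ -2.8185e+6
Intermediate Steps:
O = 769 (O = -3 + 772 = 769)
a(E) = -E + 27/E (a(E) = 27/E - E = -E + 27/E)
(a(924) - 2818302) + O = ((-1*924 + 27/924) - 2818302) + 769 = ((-924 + 27*(1/924)) - 2818302) + 769 = ((-924 + 9/308) - 2818302) + 769 = (-284583/308 - 2818302) + 769 = -868321599/308 + 769 = -868084747/308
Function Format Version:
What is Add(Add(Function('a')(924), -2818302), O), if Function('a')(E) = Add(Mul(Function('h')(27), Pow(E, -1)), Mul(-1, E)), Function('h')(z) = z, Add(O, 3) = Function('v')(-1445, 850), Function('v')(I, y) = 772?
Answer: Rational(-868084747, 308) ≈ -2.8185e+6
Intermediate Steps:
O = 769 (O = Add(-3, 772) = 769)
Function('a')(E) = Add(Mul(-1, E), Mul(27, Pow(E, -1))) (Function('a')(E) = Add(Mul(27, Pow(E, -1)), Mul(-1, E)) = Add(Mul(-1, E), Mul(27, Pow(E, -1))))
Add(Add(Function('a')(924), -2818302), O) = Add(Add(Add(Mul(-1, 924), Mul(27, Pow(924, -1))), -2818302), 769) = Add(Add(Add(-924, Mul(27, Rational(1, 924))), -2818302), 769) = Add(Add(Add(-924, Rational(9, 308)), -2818302), 769) = Add(Add(Rational(-284583, 308), -2818302), 769) = Add(Rational(-868321599, 308), 769) = Rational(-868084747, 308)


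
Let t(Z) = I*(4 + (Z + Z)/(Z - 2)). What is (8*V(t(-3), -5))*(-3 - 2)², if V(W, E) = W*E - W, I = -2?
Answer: 12480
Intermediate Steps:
t(Z) = -8 - 4*Z/(-2 + Z) (t(Z) = -2*(4 + (Z + Z)/(Z - 2)) = -2*(4 + (2*Z)/(-2 + Z)) = -2*(4 + 2*Z/(-2 + Z)) = -8 - 4*Z/(-2 + Z))
V(W, E) = -W + E*W (V(W, E) = E*W - W = -W + E*W)
(8*V(t(-3), -5))*(-3 - 2)² = (8*((4*(4 - 3*(-3))/(-2 - 3))*(-1 - 5)))*(-3 - 2)² = (8*((4*(4 + 9)/(-5))*(-6)))*(-5)² = (8*((4*(-⅕)*13)*(-6)))*25 = (8*(-52/5*(-6)))*25 = (8*(312/5))*25 = (2496/5)*25 = 12480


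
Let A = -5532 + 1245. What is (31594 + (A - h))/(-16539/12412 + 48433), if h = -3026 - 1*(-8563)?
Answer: 270209240/601133857 ≈ 0.44950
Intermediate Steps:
h = 5537 (h = -3026 + 8563 = 5537)
A = -4287
(31594 + (A - h))/(-16539/12412 + 48433) = (31594 + (-4287 - 1*5537))/(-16539/12412 + 48433) = (31594 + (-4287 - 5537))/(-16539*1/12412 + 48433) = (31594 - 9824)/(-16539/12412 + 48433) = 21770/(601133857/12412) = 21770*(12412/601133857) = 270209240/601133857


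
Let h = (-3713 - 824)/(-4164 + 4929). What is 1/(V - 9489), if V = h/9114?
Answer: -6972210/66159305227 ≈ -0.00010539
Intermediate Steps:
h = -4537/765 ≈ -5.9307
V = -4537/6972210 (V = -4537/765/9114 = -4537/765*1/9114 = -4537/6972210 ≈ -0.00065073)
1/(V - 9489) = 1/(-4537/6972210 - 9489) = 1/(-66159305227/6972210) = -6972210/66159305227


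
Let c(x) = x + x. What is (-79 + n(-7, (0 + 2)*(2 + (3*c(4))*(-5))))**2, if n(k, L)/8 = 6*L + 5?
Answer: 129208689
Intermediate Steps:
c(x) = 2*x
n(k, L) = 40 + 48*L (n(k, L) = 8*(6*L + 5) = 8*(5 + 6*L) = 40 + 48*L)
(-79 + n(-7, (0 + 2)*(2 + (3*c(4))*(-5))))**2 = (-79 + (40 + 48*((0 + 2)*(2 + (3*(2*4))*(-5)))))**2 = (-79 + (40 + 48*(2*(2 + (3*8)*(-5)))))**2 = (-79 + (40 + 48*(2*(2 + 24*(-5)))))**2 = (-79 + (40 + 48*(2*(2 - 120))))**2 = (-79 + (40 + 48*(2*(-118))))**2 = (-79 + (40 + 48*(-236)))**2 = (-79 + (40 - 11328))**2 = (-79 - 11288)**2 = (-11367)**2 = 129208689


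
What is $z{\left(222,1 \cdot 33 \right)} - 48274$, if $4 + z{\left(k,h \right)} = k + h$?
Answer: $-48023$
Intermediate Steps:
$z{\left(k,h \right)} = -4 + h + k$ ($z{\left(k,h \right)} = -4 + \left(k + h\right) = -4 + \left(h + k\right) = -4 + h + k$)
$z{\left(222,1 \cdot 33 \right)} - 48274 = \left(-4 + 1 \cdot 33 + 222\right) - 48274 = \left(-4 + 33 + 222\right) - 48274 = 251 - 48274 = -48023$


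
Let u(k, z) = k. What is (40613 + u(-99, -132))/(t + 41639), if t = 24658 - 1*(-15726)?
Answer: 40514/82023 ≈ 0.49393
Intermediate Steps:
t = 40384 (t = 24658 + 15726 = 40384)
(40613 + u(-99, -132))/(t + 41639) = (40613 - 99)/(40384 + 41639) = 40514/82023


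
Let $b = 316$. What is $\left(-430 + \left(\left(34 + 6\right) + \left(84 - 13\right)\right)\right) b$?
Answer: $-100804$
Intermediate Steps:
$\left(-430 + \left(\left(34 + 6\right) + \left(84 - 13\right)\right)\right) b = \left(-430 + \left(\left(34 + 6\right) + \left(84 - 13\right)\right)\right) 316 = \left(-430 + \left(40 + \left(84 - 13\right)\right)\right) 316 = \left(-430 + \left(40 + 71\right)\right) 316 = \left(-430 + 111\right) 316 = \left(-319\right) 316 = -100804$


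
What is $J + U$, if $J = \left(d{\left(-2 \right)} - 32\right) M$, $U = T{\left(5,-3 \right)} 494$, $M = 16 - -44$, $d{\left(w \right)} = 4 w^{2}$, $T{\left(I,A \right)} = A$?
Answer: $-2442$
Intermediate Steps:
$M = 60$ ($M = 16 + 44 = 60$)
$U = -1482$ ($U = \left(-3\right) 494 = -1482$)
$J = -960$ ($J = \left(4 \left(-2\right)^{2} - 32\right) 60 = \left(4 \cdot 4 - 32\right) 60 = \left(16 - 32\right) 60 = \left(-16\right) 60 = -960$)
$J + U = -960 - 1482 = -2442$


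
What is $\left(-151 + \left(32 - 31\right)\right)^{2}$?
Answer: $22500$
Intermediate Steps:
$\left(-151 + \left(32 - 31\right)\right)^{2} = \left(-151 + 1\right)^{2} = \left(-150\right)^{2} = 22500$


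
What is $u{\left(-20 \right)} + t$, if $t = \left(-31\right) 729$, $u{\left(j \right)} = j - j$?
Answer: $-22599$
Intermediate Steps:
$u{\left(j \right)} = 0$
$t = -22599$
$u{\left(-20 \right)} + t = 0 - 22599 = -22599$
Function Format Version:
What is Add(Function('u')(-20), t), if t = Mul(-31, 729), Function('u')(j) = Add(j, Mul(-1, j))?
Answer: -22599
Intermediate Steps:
Function('u')(j) = 0
t = -22599
Add(Function('u')(-20), t) = Add(0, -22599) = -22599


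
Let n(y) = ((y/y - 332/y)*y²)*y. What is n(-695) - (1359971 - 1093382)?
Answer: -496333264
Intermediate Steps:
n(y) = y³*(1 - 332/y) (n(y) = ((1 - 332/y)*y²)*y = (y²*(1 - 332/y))*y = y³*(1 - 332/y))
n(-695) - (1359971 - 1093382) = (-695)²*(-332 - 695) - (1359971 - 1093382) = 483025*(-1027) - 1*266589 = -496066675 - 266589 = -496333264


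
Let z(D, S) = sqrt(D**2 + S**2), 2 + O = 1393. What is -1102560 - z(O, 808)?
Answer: -1102560 - sqrt(2587745) ≈ -1.1042e+6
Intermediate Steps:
O = 1391 (O = -2 + 1393 = 1391)
-1102560 - z(O, 808) = -1102560 - sqrt(1391**2 + 808**2) = -1102560 - sqrt(1934881 + 652864) = -1102560 - sqrt(2587745)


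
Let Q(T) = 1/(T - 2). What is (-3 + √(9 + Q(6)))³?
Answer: -441/4 + 145*√37/8 ≈ 7.0862e-5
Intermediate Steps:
Q(T) = 1/(-2 + T)
(-3 + √(9 + Q(6)))³ = (-3 + √(9 + 1/(-2 + 6)))³ = (-3 + √(9 + 1/4))³ = (-3 + √(9 + ¼))³ = (-3 + √(37/4))³ = (-3 + √37/2)³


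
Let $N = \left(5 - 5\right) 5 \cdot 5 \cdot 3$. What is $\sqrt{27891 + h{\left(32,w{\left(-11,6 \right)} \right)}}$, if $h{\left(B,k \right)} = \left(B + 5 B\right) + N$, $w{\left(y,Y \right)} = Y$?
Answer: $\sqrt{28083} \approx 167.58$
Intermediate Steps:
$N = 0$ ($N = 0 \cdot 5 \cdot 5 \cdot 3 = 0 \cdot 5 \cdot 3 = 0 \cdot 3 = 0$)
$h{\left(B,k \right)} = 6 B$ ($h{\left(B,k \right)} = \left(B + 5 B\right) + 0 = 6 B + 0 = 6 B$)
$\sqrt{27891 + h{\left(32,w{\left(-11,6 \right)} \right)}} = \sqrt{27891 + 6 \cdot 32} = \sqrt{27891 + 192} = \sqrt{28083}$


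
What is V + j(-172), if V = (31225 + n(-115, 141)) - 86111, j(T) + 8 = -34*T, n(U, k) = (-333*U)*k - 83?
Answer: 5350466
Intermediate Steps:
n(U, k) = -83 - 333*U*k (n(U, k) = -333*U*k - 83 = -83 - 333*U*k)
j(T) = -8 - 34*T
V = 5344626 (V = (31225 + (-83 - 333*(-115)*141)) - 86111 = (31225 + (-83 + 5399595)) - 86111 = (31225 + 5399512) - 86111 = 5430737 - 86111 = 5344626)
V + j(-172) = 5344626 + (-8 - 34*(-172)) = 5344626 + (-8 + 5848) = 5344626 + 5840 = 5350466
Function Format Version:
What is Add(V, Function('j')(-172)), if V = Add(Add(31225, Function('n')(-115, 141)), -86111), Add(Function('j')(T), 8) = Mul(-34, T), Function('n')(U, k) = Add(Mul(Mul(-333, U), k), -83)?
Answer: 5350466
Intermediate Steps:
Function('n')(U, k) = Add(-83, Mul(-333, U, k)) (Function('n')(U, k) = Add(Mul(-333, U, k), -83) = Add(-83, Mul(-333, U, k)))
Function('j')(T) = Add(-8, Mul(-34, T))
V = 5344626 (V = Add(Add(31225, Add(-83, Mul(-333, -115, 141))), -86111) = Add(Add(31225, Add(-83, 5399595)), -86111) = Add(Add(31225, 5399512), -86111) = Add(5430737, -86111) = 5344626)
Add(V, Function('j')(-172)) = Add(5344626, Add(-8, Mul(-34, -172))) = Add(5344626, Add(-8, 5848)) = Add(5344626, 5840) = 5350466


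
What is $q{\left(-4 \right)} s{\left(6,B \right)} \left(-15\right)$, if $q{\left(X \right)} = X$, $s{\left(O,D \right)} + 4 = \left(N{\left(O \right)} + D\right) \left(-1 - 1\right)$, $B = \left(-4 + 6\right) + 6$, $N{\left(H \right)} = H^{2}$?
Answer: $-5520$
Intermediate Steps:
$B = 8$ ($B = 2 + 6 = 8$)
$s{\left(O,D \right)} = -4 - 2 D - 2 O^{2}$ ($s{\left(O,D \right)} = -4 + \left(O^{2} + D\right) \left(-1 - 1\right) = -4 + \left(D + O^{2}\right) \left(-2\right) = -4 - \left(2 D + 2 O^{2}\right) = -4 - 2 D - 2 O^{2}$)
$q{\left(-4 \right)} s{\left(6,B \right)} \left(-15\right) = - 4 \left(-4 - 16 - 2 \cdot 6^{2}\right) \left(-15\right) = - 4 \left(-4 - 16 - 72\right) \left(-15\right) = \left(-4\right) \left(-92\right) \left(-15\right) = 368 \left(-15\right) = -5520$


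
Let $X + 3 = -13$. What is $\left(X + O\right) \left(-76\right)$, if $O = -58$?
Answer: $5624$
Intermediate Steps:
$X = -16$ ($X = -3 - 13 = -16$)
$\left(X + O\right) \left(-76\right) = \left(-16 - 58\right) \left(-76\right) = \left(-74\right) \left(-76\right) = 5624$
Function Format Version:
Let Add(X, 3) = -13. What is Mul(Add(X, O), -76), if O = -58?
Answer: 5624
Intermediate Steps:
X = -16 (X = Add(-3, -13) = -16)
Mul(Add(X, O), -76) = Mul(Add(-16, -58), -76) = Mul(-74, -76) = 5624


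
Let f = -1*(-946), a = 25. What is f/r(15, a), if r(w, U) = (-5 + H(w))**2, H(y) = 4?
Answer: 946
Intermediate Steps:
f = 946
r(w, U) = 1 (r(w, U) = (-5 + 4)**2 = (-1)**2 = 1)
f/r(15, a) = 946/1 = 946*1 = 946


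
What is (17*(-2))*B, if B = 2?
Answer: -68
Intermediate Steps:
(17*(-2))*B = (17*(-2))*2 = -34*2 = -68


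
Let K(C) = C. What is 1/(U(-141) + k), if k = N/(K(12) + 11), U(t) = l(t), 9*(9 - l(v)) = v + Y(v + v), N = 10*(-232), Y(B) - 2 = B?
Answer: -207/9334 ≈ -0.022177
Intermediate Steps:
Y(B) = 2 + B
N = -2320
l(v) = 79/9 - v/3 (l(v) = 9 - (v + (2 + (v + v)))/9 = 9 - (v + (2 + 2*v))/9 = 9 - (2 + 3*v)/9 = 9 + (-2/9 - v/3) = 79/9 - v/3)
U(t) = 79/9 - t/3
k = -2320/23 (k = -2320/(12 + 11) = -2320/23 ≈ -100.87)
1/(U(-141) + k) = 1/((79/9 - ⅓*(-141)) - 2320/23) = 1/((79/9 + 47) - 2320/23) = 1/(502/9 - 2320/23) = 1/(-9334/207) = -207/9334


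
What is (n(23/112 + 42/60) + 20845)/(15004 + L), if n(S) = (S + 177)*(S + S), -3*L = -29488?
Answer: 9957020667/11681600000 ≈ 0.85237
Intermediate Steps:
L = 29488/3 (L = -1/3*(-29488) = 29488/3 ≈ 9829.3)
n(S) = 2*S*(177 + S) (n(S) = (177 + S)*(2*S) = 2*S*(177 + S))
(n(23/112 + 42/60) + 20845)/(15004 + L) = (2*(23/112 + 42/60)*(177 + (23/112 + 42/60)) + 20845)/(15004 + 29488/3) = (2*(23*(1/112) + 42*(1/60))*(177 + (23*(1/112) + 42*(1/60))) + 20845)/(74500/3) = (2*(23/112 + 7/10)*(177 + (23/112 + 7/10)) + 20845)*(3/74500) = (2*(507/560)*(177 + 507/560) + 20845)*(3/74500) = (2*(507/560)*(99627/560) + 20845)*(3/74500) = (50510889/156800 + 20845)*(3/74500) = (3319006889/156800)*(3/74500) = 9957020667/11681600000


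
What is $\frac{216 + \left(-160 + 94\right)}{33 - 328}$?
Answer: $- \frac{30}{59} \approx -0.50847$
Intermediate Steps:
$\frac{216 + \left(-160 + 94\right)}{33 - 328} = \frac{216 - 66}{-295} = 150 \left(- \frac{1}{295}\right) = - \frac{30}{59}$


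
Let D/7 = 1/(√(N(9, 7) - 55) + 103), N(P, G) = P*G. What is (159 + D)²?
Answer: 2843540238792/112381201 - 47215840*√2/112381201 ≈ 25302.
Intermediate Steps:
N(P, G) = G*P
D = 7/(103 + 2*√2) (D = 7/(√(7*9 - 55) + 103) = 7/(√(63 - 55) + 103) = 7/(√8 + 103) = 7/(2*√2 + 103) = 7/(103 + 2*√2) ≈ 0.066145)
(159 + D)² = (159 + (721/10601 - 14*√2/10601))² = (1686280/10601 - 14*√2/10601)²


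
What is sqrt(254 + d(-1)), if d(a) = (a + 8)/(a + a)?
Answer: sqrt(1002)/2 ≈ 15.827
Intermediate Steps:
d(a) = (8 + a)/(2*a) (d(a) = (8 + a)/((2*a)) = (8 + a)*(1/(2*a)) = (8 + a)/(2*a))
sqrt(254 + d(-1)) = sqrt(254 + (1/2)*(8 - 1)/(-1)) = sqrt(254 + (1/2)*(-1)*7) = sqrt(254 - 7/2) = sqrt(501/2) = sqrt(1002)/2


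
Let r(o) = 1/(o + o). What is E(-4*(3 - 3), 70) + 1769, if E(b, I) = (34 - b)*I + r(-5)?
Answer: 41489/10 ≈ 4148.9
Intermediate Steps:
r(o) = 1/(2*o)
E(b, I) = -⅒ + I*(34 - b) (E(b, I) = (34 - b)*I + (½)/(-5) = I*(34 - b) + (½)*(-⅕) = I*(34 - b) - ⅒ = -⅒ + I*(34 - b))
E(-4*(3 - 3), 70) + 1769 = (-⅒ + 34*70 - 1*70*(-4*(3 - 3))) + 1769 = (-⅒ + 2380 - 1*70*(-4*0)) + 1769 = (-⅒ + 2380 - 1*70*0) + 1769 = (-⅒ + 2380 + 0) + 1769 = 23799/10 + 1769 = 41489/10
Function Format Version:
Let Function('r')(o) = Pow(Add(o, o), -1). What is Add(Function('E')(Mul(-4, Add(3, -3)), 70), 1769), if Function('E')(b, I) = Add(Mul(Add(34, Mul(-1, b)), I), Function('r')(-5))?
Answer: Rational(41489, 10) ≈ 4148.9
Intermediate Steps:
Function('r')(o) = Mul(Rational(1, 2), Pow(o, -1)) (Function('r')(o) = Pow(Mul(2, o), -1) = Mul(Rational(1, 2), Pow(o, -1)))
Function('E')(b, I) = Add(Rational(-1, 10), Mul(I, Add(34, Mul(-1, b)))) (Function('E')(b, I) = Add(Mul(Add(34, Mul(-1, b)), I), Mul(Rational(1, 2), Pow(-5, -1))) = Add(Mul(I, Add(34, Mul(-1, b))), Mul(Rational(1, 2), Rational(-1, 5))) = Add(Mul(I, Add(34, Mul(-1, b))), Rational(-1, 10)) = Add(Rational(-1, 10), Mul(I, Add(34, Mul(-1, b)))))
Add(Function('E')(Mul(-4, Add(3, -3)), 70), 1769) = Add(Add(Rational(-1, 10), Mul(34, 70), Mul(-1, 70, Mul(-4, Add(3, -3)))), 1769) = Add(Add(Rational(-1, 10), 2380, Mul(-1, 70, Mul(-4, 0))), 1769) = Add(Add(Rational(-1, 10), 2380, Mul(-1, 70, 0)), 1769) = Add(Add(Rational(-1, 10), 2380, 0), 1769) = Add(Rational(23799, 10), 1769) = Rational(41489, 10)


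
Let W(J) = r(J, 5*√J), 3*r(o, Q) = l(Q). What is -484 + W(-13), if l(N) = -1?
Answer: -1453/3 ≈ -484.33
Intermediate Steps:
r(o, Q) = -⅓ (r(o, Q) = (⅓)*(-1) = -⅓)
W(J) = -⅓
-484 + W(-13) = -484 - ⅓ = -1453/3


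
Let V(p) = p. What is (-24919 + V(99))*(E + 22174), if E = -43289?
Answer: 524074300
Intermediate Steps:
(-24919 + V(99))*(E + 22174) = (-24919 + 99)*(-43289 + 22174) = -24820*(-21115) = 524074300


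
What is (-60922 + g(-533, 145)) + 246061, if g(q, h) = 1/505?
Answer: 93495196/505 ≈ 1.8514e+5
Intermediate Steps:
g(q, h) = 1/505
(-60922 + g(-533, 145)) + 246061 = (-60922 + 1/505) + 246061 = -30765609/505 + 246061 = 93495196/505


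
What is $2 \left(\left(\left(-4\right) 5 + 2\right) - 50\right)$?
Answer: $-136$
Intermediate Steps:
$2 \left(\left(\left(-4\right) 5 + 2\right) - 50\right) = 2 \left(\left(-20 + 2\right) - 50\right) = 2 \left(-18 - 50\right) = 2 \left(-68\right) = -136$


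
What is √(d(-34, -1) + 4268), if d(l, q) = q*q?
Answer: √4269 ≈ 65.338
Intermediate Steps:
d(l, q) = q²
√(d(-34, -1) + 4268) = √((-1)² + 4268) = √(1 + 4268) = √4269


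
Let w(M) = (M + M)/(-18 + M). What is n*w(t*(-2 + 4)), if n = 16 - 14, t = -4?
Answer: 16/13 ≈ 1.2308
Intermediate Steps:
w(M) = 2*M/(-18 + M) (w(M) = (2*M)/(-18 + M) = 2*M/(-18 + M))
n = 2
n*w(t*(-2 + 4)) = 2*(2*(-4*(-2 + 4))/(-18 - 4*(-2 + 4))) = 2*(2*(-4*2)/(-18 - 4*2)) = 2*(2*(-8)/(-18 - 8)) = 2*(2*(-8)/(-26)) = 2*(2*(-8)*(-1/26)) = 2*(8/13) = 16/13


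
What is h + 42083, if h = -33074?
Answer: 9009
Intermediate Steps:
h + 42083 = -33074 + 42083 = 9009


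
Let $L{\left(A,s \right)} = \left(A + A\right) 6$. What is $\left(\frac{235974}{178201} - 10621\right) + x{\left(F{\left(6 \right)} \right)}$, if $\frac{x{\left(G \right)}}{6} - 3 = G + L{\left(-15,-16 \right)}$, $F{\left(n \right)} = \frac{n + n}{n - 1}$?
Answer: $- \frac{10395601073}{891005} \approx -11667.0$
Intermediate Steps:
$L{\left(A,s \right)} = 12 A$ ($L{\left(A,s \right)} = 2 A 6 = 12 A$)
$F{\left(n \right)} = \frac{2 n}{-1 + n}$
$x{\left(G \right)} = -1062 + 6 G$ ($x{\left(G \right)} = 18 + 6 \left(G + 12 \left(-15\right)\right) = 18 + 6 \left(G - 180\right) = 18 + 6 \left(-180 + G\right) = 18 + \left(-1080 + 6 G\right) = -1062 + 6 G$)
$\left(\frac{235974}{178201} - 10621\right) + x{\left(F{\left(6 \right)} \right)} = \left(\frac{235974}{178201} - 10621\right) - \left(1062 - 6 \cdot 2 \cdot 6 \frac{1}{-1 + 6}\right) = \left(235974 \cdot \frac{1}{178201} - 10621\right) - \left(1062 - 6 \cdot 2 \cdot 6 \cdot \frac{1}{5}\right) = \left(\frac{235974}{178201} - 10621\right) - \left(1062 - 6 \cdot 2 \cdot 6 \cdot \frac{1}{5}\right) = - \frac{1892436847}{178201} + \left(-1062 + 6 \cdot \frac{12}{5}\right) = - \frac{1892436847}{178201} + \left(-1062 + \frac{72}{5}\right) = - \frac{1892436847}{178201} - \frac{5238}{5} = - \frac{10395601073}{891005}$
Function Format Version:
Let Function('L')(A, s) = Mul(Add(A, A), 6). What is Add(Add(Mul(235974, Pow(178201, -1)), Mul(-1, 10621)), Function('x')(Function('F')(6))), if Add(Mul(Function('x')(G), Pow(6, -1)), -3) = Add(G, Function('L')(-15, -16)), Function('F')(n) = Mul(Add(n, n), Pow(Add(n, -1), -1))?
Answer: Rational(-10395601073, 891005) ≈ -11667.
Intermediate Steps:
Function('L')(A, s) = Mul(12, A) (Function('L')(A, s) = Mul(Mul(2, A), 6) = Mul(12, A))
Function('F')(n) = Mul(2, n, Pow(Add(-1, n), -1)) (Function('F')(n) = Mul(Mul(2, n), Pow(Add(-1, n), -1)) = Mul(2, n, Pow(Add(-1, n), -1)))
Function('x')(G) = Add(-1062, Mul(6, G)) (Function('x')(G) = Add(18, Mul(6, Add(G, Mul(12, -15)))) = Add(18, Mul(6, Add(G, -180))) = Add(18, Mul(6, Add(-180, G))) = Add(18, Add(-1080, Mul(6, G))) = Add(-1062, Mul(6, G)))
Add(Add(Mul(235974, Pow(178201, -1)), Mul(-1, 10621)), Function('x')(Function('F')(6))) = Add(Add(Mul(235974, Pow(178201, -1)), Mul(-1, 10621)), Add(-1062, Mul(6, Mul(2, 6, Pow(Add(-1, 6), -1))))) = Add(Add(Mul(235974, Rational(1, 178201)), -10621), Add(-1062, Mul(6, Mul(2, 6, Pow(5, -1))))) = Add(Add(Rational(235974, 178201), -10621), Add(-1062, Mul(6, Mul(2, 6, Rational(1, 5))))) = Add(Rational(-1892436847, 178201), Add(-1062, Mul(6, Rational(12, 5)))) = Add(Rational(-1892436847, 178201), Add(-1062, Rational(72, 5))) = Add(Rational(-1892436847, 178201), Rational(-5238, 5)) = Rational(-10395601073, 891005)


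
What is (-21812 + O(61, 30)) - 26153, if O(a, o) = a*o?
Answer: -46135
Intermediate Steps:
(-21812 + O(61, 30)) - 26153 = (-21812 + 61*30) - 26153 = (-21812 + 1830) - 26153 = -19982 - 26153 = -46135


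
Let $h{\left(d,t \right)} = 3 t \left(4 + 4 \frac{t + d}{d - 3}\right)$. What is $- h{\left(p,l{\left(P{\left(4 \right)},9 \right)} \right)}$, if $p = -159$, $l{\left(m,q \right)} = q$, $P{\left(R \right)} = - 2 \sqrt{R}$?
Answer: $-208$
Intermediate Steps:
$h{\left(d,t \right)} = 3 t \left(4 + \frac{4 \left(d + t\right)}{-3 + d}\right)$ ($h{\left(d,t \right)} = 3 t \left(4 + 4 \frac{d + t}{-3 + d}\right) = 3 t \left(4 + \frac{4 \left(d + t\right)}{-3 + d}\right)$)
$- h{\left(p,l{\left(P{\left(4 \right)},9 \right)} \right)} = - \frac{12 \cdot 9 \left(-3 + 9 + 2 \left(-159\right)\right)}{-3 - 159} = - \frac{12 \cdot 9 \left(-3 + 9 - 318\right)}{-162} = - \frac{12 \cdot 9 \left(-1\right) \left(-312\right)}{162} = \left(-1\right) 208 = -208$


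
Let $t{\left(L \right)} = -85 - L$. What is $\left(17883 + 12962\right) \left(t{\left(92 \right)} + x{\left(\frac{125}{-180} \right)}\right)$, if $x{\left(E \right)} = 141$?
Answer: $-1110420$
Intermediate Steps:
$\left(17883 + 12962\right) \left(t{\left(92 \right)} + x{\left(\frac{125}{-180} \right)}\right) = \left(17883 + 12962\right) \left(\left(-85 - 92\right) + 141\right) = 30845 \left(\left(-85 - 92\right) + 141\right) = 30845 \left(-177 + 141\right) = 30845 \left(-36\right) = -1110420$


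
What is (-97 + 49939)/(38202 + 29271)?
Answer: 1846/2499 ≈ 0.73870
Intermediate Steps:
(-97 + 49939)/(38202 + 29271) = 49842/67473 = 49842*(1/67473) = 1846/2499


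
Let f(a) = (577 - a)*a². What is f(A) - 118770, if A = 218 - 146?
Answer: 2499150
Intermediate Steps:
A = 72
f(a) = a²*(577 - a)
f(A) - 118770 = 72²*(577 - 1*72) - 118770 = 5184*(577 - 72) - 118770 = 5184*505 - 118770 = 2617920 - 118770 = 2499150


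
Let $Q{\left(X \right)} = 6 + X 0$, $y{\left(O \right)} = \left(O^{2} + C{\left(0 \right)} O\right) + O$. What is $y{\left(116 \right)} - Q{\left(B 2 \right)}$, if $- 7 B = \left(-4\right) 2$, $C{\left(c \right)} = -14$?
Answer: $11942$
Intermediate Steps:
$B = \frac{8}{7}$ ($B = - \frac{\left(-4\right) 2}{7} = \left(- \frac{1}{7}\right) \left(-8\right) = \frac{8}{7} \approx 1.1429$)
$y{\left(O \right)} = O^{2} - 13 O$ ($y{\left(O \right)} = \left(O^{2} - 14 O\right) + O = O^{2} - 13 O$)
$Q{\left(X \right)} = 6$ ($Q{\left(X \right)} = 6 + 0 = 6$)
$y{\left(116 \right)} - Q{\left(B 2 \right)} = 116 \left(-13 + 116\right) - 6 = 116 \cdot 103 - 6 = 11948 - 6 = 11942$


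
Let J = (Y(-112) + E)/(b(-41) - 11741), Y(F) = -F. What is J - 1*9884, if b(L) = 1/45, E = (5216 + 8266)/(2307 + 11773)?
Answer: -7352797308157/743908352 ≈ -9884.0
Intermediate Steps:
E = 6741/7040 (E = 13482/14080 = 13482*(1/14080) = 6741/7040 ≈ 0.95753)
b(L) = 1/45
J = -7156989/743908352 (J = (-1*(-112) + 6741/7040)/(1/45 - 11741) = (112 + 6741/7040)/(-528344/45) = (795221/7040)*(-45/528344) = -7156989/743908352 ≈ -0.0096208)
J - 1*9884 = -7156989/743908352 - 1*9884 = -7156989/743908352 - 9884 = -7352797308157/743908352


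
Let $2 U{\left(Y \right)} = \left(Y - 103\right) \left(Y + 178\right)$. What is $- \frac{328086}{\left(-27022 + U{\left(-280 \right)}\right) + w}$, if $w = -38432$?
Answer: $\frac{109362}{15307} \approx 7.1446$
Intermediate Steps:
$U{\left(Y \right)} = \frac{\left(-103 + Y\right) \left(178 + Y\right)}{2}$ ($U{\left(Y \right)} = \frac{\left(Y - 103\right) \left(Y + 178\right)}{2} = \frac{\left(-103 + Y\right) \left(178 + Y\right)}{2}$)
$- \frac{328086}{\left(-27022 + U{\left(-280 \right)}\right) + w} = - \frac{328086}{\left(-27022 + \left(-9167 + \frac{\left(-280\right)^{2}}{2} + \frac{75}{2} \left(-280\right)\right)\right) - 38432} = - \frac{328086}{\left(-27022 - -19533\right) - 38432} = - \frac{328086}{\left(-27022 + 19533\right) - 38432} = - \frac{328086}{-7489 - 38432} = - \frac{328086}{-45921} = \left(-328086\right) \left(- \frac{1}{45921}\right) = \frac{109362}{15307}$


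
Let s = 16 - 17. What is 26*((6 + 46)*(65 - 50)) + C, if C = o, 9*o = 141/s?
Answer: 60793/3 ≈ 20264.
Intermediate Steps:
s = -1
o = -47/3 (o = (141/(-1))/9 = (141*(-1))/9 = (⅑)*(-141) = -47/3 ≈ -15.667)
C = -47/3 ≈ -15.667
26*((6 + 46)*(65 - 50)) + C = 26*((6 + 46)*(65 - 50)) - 47/3 = 26*(52*15) - 47/3 = 26*780 - 47/3 = 20280 - 47/3 = 60793/3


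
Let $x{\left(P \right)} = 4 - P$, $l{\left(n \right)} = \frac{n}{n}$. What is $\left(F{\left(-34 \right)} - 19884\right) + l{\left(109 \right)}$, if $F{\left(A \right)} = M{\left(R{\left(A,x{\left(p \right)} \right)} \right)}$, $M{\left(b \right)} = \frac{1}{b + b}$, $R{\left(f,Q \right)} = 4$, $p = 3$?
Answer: $- \frac{159063}{8} \approx -19883.0$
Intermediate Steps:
$l{\left(n \right)} = 1$
$M{\left(b \right)} = \frac{1}{2 b}$
$F{\left(A \right)} = \frac{1}{8}$ ($F{\left(A \right)} = \frac{1}{2 \cdot 4} = \frac{1}{2} \cdot \frac{1}{4} = \frac{1}{8}$)
$\left(F{\left(-34 \right)} - 19884\right) + l{\left(109 \right)} = \left(\frac{1}{8} - 19884\right) + 1 = - \frac{159071}{8} + 1 = - \frac{159063}{8}$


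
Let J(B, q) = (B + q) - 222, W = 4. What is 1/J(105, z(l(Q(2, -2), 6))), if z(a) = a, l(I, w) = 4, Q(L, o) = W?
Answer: -1/113 ≈ -0.0088496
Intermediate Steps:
Q(L, o) = 4
J(B, q) = -222 + B + q
1/J(105, z(l(Q(2, -2), 6))) = 1/(-222 + 105 + 4) = 1/(-113) = -1/113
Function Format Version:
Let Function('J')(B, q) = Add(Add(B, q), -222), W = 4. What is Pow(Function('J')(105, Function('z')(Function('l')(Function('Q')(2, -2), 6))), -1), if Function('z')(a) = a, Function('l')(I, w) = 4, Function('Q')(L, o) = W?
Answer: Rational(-1, 113) ≈ -0.0088496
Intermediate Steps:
Function('Q')(L, o) = 4
Function('J')(B, q) = Add(-222, B, q)
Pow(Function('J')(105, Function('z')(Function('l')(Function('Q')(2, -2), 6))), -1) = Pow(Add(-222, 105, 4), -1) = Pow(-113, -1) = Rational(-1, 113)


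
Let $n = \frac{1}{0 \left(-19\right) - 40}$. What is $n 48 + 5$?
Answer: $\frac{19}{5} \approx 3.8$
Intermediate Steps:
$n = - \frac{1}{40}$ ($n = \frac{1}{0 - 40} = \frac{1}{-40} = - \frac{1}{40} \approx -0.025$)
$n 48 + 5 = \left(- \frac{1}{40}\right) 48 + 5 = - \frac{6}{5} + 5 = \frac{19}{5}$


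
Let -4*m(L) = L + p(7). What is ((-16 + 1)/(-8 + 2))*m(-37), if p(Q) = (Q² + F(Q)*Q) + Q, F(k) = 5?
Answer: -135/4 ≈ -33.750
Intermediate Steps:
p(Q) = Q² + 6*Q (p(Q) = (Q² + 5*Q) + Q = Q² + 6*Q)
m(L) = -91/4 - L/4 (m(L) = -(L + 7*(6 + 7))/4 = -(L + 7*13)/4 = -(L + 91)/4 = -(91 + L)/4 = -91/4 - L/4)
((-16 + 1)/(-8 + 2))*m(-37) = ((-16 + 1)/(-8 + 2))*(-91/4 - ¼*(-37)) = (-15/(-6))*(-91/4 + 37/4) = -15*(-⅙)*(-27/2) = (5/2)*(-27/2) = -135/4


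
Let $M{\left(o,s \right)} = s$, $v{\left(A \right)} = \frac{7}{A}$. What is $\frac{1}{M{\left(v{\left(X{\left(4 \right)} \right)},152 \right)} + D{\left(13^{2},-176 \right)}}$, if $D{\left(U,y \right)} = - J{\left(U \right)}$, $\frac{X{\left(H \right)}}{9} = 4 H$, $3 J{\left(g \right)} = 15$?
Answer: $\frac{1}{147} \approx 0.0068027$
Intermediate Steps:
$J{\left(g \right)} = 5$ ($J{\left(g \right)} = \frac{1}{3} \cdot 15 = 5$)
$X{\left(H \right)} = 36 H$ ($X{\left(H \right)} = 9 \cdot 4 H = 36 H$)
$D{\left(U,y \right)} = -5$ ($D{\left(U,y \right)} = \left(-1\right) 5 = -5$)
$\frac{1}{M{\left(v{\left(X{\left(4 \right)} \right)},152 \right)} + D{\left(13^{2},-176 \right)}} = \frac{1}{152 - 5} = \frac{1}{147}$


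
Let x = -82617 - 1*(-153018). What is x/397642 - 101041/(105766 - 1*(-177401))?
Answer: -20242905355/112599092214 ≈ -0.17978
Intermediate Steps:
x = 70401 (x = -82617 + 153018 = 70401)
x/397642 - 101041/(105766 - 1*(-177401)) = 70401/397642 - 101041/(105766 - 1*(-177401)) = 70401*(1/397642) - 101041/(105766 + 177401) = 70401/397642 - 101041/283167 = -20242905355/112599092214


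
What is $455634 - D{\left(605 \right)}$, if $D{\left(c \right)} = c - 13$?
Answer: $455042$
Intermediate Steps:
$D{\left(c \right)} = -13 + c$ ($D{\left(c \right)} = c - 13 = -13 + c$)
$455634 - D{\left(605 \right)} = 455634 - \left(-13 + 605\right) = 455634 - 592 = 455042$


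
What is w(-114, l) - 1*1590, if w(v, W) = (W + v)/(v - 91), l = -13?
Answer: -325823/205 ≈ -1589.4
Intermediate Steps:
w(v, W) = (W + v)/(-91 + v)
w(-114, l) - 1*1590 = (-13 - 114)/(-91 - 114) - 1*1590 = -127/(-205) - 1590 = -1/205*(-127) - 1590 = 127/205 - 1590 = -325823/205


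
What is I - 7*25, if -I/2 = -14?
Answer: -147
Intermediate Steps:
I = 28 (I = -2*(-14) = 28)
I - 7*25 = 28 - 7*25 = 28 - 175 = -147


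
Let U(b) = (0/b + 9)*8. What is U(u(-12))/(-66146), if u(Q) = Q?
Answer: -36/33073 ≈ -0.0010885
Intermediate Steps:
U(b) = 72 (U(b) = (0 + 9)*8 = 9*8 = 72)
U(u(-12))/(-66146) = 72/(-66146) = 72*(-1/66146) = -36/33073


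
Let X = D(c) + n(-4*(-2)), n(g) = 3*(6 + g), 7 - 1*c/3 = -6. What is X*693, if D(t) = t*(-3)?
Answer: -51975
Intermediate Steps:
c = 39 (c = 21 - 3*(-6) = 21 + 18 = 39)
D(t) = -3*t
n(g) = 18 + 3*g
X = -75 (X = -3*39 + (18 + 3*(-4*(-2))) = -117 + (18 + 3*8) = -117 + (18 + 24) = -117 + 42 = -75)
X*693 = -75*693 = -51975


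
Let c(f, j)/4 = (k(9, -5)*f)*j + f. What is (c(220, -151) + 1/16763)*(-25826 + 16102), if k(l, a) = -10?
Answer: -216742376877884/16763 ≈ -1.2930e+10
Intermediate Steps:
c(f, j) = 4*f - 40*f*j (c(f, j) = 4*((-10*f)*j + f) = 4*(-10*f*j + f) = 4*(f - 10*f*j) = 4*f - 40*f*j)
(c(220, -151) + 1/16763)*(-25826 + 16102) = (4*220*(1 - 10*(-151)) + 1/16763)*(-25826 + 16102) = (4*220*(1 + 1510) + 1/16763)*(-9724) = (4*220*1511 + 1/16763)*(-9724) = (1329680 + 1/16763)*(-9724) = (22289425841/16763)*(-9724) = -216742376877884/16763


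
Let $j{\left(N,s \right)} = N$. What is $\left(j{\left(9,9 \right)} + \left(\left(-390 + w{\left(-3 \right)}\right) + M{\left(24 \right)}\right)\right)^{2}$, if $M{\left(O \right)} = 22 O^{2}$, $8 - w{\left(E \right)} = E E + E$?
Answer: $151117849$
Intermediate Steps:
$w{\left(E \right)} = 8 - E - E^{2}$ ($w{\left(E \right)} = 8 - \left(E E + E\right) = 8 - \left(E^{2} + E\right) = 8 - \left(E + E^{2}\right) = 8 - E - E^{2}$)
$\left(j{\left(9,9 \right)} + \left(\left(-390 + w{\left(-3 \right)}\right) + M{\left(24 \right)}\right)\right)^{2} = \left(9 + \left(\left(-390 - -2\right) + 22 \cdot 24^{2}\right)\right)^{2} = \left(9 + \left(\left(-390 + \left(8 + 3 - 9\right)\right) + 22 \cdot 576\right)\right)^{2} = \left(9 + \left(\left(-390 + \left(8 + 3 - 9\right)\right) + 12672\right)\right)^{2} = \left(9 + \left(\left(-390 + 2\right) + 12672\right)\right)^{2} = \left(9 + \left(-388 + 12672\right)\right)^{2} = \left(9 + 12284\right)^{2} = 12293^{2} = 151117849$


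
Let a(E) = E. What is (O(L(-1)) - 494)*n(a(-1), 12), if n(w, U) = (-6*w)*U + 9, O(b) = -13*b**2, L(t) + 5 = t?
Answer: -77922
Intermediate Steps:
L(t) = -5 + t
n(w, U) = 9 - 6*U*w (n(w, U) = -6*U*w + 9 = 9 - 6*U*w)
(O(L(-1)) - 494)*n(a(-1), 12) = (-13*(-5 - 1)**2 - 494)*(9 - 6*12*(-1)) = (-13*(-6)**2 - 494)*(9 + 72) = (-13*36 - 494)*81 = (-468 - 494)*81 = -962*81 = -77922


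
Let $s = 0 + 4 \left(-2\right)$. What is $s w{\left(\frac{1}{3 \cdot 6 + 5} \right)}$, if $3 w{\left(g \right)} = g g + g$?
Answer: $- \frac{64}{529} \approx -0.12098$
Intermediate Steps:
$w{\left(g \right)} = \frac{g}{3} + \frac{g^{2}}{3}$ ($w{\left(g \right)} = \frac{g g + g}{3} = \frac{g^{2} + g}{3} = \frac{g + g^{2}}{3} = \frac{g}{3} + \frac{g^{2}}{3}$)
$s = -8$ ($s = 0 - 8 = -8$)
$s w{\left(\frac{1}{3 \cdot 6 + 5} \right)} = - 8 \frac{1 + \frac{1}{3 \cdot 6 + 5}}{3 \left(3 \cdot 6 + 5\right)} = - 8 \frac{1 + \frac{1}{18 + 5}}{3 \left(18 + 5\right)} = - 8 \frac{1 + \frac{1}{23}}{3 \cdot 23} = - 8 \cdot \frac{1}{3} \cdot \frac{1}{23} \left(1 + \frac{1}{23}\right) = - 8 \cdot \frac{1}{3} \cdot \frac{1}{23} \cdot \frac{24}{23} = \left(-8\right) \frac{8}{529} = - \frac{64}{529}$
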